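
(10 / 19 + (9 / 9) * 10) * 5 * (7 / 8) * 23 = 20125 / 19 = 1059.21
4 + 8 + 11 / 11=13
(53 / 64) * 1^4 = 53 / 64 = 0.83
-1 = -1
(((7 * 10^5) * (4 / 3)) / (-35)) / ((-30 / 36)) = 32000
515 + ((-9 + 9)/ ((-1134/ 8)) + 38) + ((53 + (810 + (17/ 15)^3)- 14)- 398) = 3393413/ 3375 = 1005.46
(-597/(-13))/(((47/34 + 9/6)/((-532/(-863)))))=771324/78533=9.82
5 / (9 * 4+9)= 1 / 9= 0.11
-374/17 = -22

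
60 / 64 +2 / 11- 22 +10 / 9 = -31315 / 1584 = -19.77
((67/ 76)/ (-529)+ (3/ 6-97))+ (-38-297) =-17348093/ 40204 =-431.50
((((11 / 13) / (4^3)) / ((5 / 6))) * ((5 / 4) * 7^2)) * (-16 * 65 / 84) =-385 / 32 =-12.03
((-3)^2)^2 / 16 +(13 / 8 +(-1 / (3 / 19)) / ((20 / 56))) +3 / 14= -18197 / 1680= -10.83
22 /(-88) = -0.25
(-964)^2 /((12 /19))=4414156 /3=1471385.33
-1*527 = -527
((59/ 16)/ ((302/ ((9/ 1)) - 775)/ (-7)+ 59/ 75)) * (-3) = -278775/ 2689024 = -0.10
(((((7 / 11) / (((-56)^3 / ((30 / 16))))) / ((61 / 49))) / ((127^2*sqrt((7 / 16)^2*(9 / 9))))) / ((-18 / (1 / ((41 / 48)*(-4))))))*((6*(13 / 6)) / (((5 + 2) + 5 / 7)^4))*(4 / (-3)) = 22295 / 362209712145836544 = 0.00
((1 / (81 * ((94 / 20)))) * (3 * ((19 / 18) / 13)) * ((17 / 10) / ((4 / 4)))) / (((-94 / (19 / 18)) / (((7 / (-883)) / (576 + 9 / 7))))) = 300713 / 1792781624800296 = 0.00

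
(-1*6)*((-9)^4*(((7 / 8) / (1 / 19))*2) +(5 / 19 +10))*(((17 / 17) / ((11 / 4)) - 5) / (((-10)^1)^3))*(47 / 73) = -119229850557 / 30514000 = -3907.38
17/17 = 1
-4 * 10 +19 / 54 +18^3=312787 / 54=5792.35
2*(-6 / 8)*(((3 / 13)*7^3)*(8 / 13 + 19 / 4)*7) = -6028911 / 1352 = -4459.25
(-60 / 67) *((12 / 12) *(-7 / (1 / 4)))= 1680 / 67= 25.07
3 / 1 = 3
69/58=1.19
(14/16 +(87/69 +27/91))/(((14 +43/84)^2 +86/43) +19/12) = 5132106/451862255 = 0.01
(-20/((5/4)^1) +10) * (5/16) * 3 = -45/8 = -5.62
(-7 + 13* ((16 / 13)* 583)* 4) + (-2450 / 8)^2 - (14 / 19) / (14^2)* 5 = 278968125 / 2128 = 131094.04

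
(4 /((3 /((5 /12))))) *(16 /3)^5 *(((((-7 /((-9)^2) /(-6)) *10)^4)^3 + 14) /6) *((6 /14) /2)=111125877949615509098271998970429440 /92709463147897837085761925410587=1198.65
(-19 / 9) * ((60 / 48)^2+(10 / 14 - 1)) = -2717 / 1008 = -2.70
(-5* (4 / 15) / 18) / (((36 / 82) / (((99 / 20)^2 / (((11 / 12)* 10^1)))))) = -451 / 1000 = -0.45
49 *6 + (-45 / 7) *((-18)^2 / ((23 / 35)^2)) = -2395974 / 529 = -4529.25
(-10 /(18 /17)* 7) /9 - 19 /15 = -3488 /405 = -8.61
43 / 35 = 1.23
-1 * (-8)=8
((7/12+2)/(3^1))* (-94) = -1457/18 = -80.94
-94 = -94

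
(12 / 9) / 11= 4 / 33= 0.12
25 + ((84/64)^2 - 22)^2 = 28584881/65536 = 436.17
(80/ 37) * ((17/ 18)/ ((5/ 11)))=1496/ 333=4.49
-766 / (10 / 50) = -3830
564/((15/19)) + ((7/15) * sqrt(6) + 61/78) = 7 * sqrt(6)/15 + 278921/390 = 716.33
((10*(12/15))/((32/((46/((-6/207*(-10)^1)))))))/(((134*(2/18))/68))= 242811/1340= 181.20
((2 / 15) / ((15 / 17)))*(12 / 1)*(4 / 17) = 32 / 75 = 0.43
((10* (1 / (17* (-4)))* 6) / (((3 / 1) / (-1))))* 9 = 45 / 17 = 2.65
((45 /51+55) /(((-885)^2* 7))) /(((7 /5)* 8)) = 95 /104388228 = 0.00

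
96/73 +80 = 81.32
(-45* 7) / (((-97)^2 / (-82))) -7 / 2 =-14203 / 18818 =-0.75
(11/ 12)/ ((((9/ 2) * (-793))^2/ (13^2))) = 11/ 904203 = 0.00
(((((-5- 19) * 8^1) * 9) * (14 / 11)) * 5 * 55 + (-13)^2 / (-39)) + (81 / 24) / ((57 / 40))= -34473712 / 57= -604801.96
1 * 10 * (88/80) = 11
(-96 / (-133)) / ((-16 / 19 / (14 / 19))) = -12 / 19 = -0.63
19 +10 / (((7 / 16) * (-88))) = 1443 / 77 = 18.74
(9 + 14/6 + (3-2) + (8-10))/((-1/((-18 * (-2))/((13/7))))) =-200.31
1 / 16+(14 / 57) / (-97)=5305 / 88464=0.06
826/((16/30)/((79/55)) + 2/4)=948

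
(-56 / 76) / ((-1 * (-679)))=-0.00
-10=-10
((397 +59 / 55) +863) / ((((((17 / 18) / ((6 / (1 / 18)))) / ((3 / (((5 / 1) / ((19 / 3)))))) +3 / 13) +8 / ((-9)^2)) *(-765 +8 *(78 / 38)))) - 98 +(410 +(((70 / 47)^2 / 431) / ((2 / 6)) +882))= 109120032103747026 / 91779354031915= 1188.94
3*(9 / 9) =3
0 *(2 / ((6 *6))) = 0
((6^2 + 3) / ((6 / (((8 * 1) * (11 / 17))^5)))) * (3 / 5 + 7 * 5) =6105858277376 / 7099285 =860066.65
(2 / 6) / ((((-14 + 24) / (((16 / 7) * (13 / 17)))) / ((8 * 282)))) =78208 / 595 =131.44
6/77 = 0.08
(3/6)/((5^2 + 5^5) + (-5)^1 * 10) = 0.00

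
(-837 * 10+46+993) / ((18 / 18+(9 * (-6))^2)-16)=-7331 / 2901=-2.53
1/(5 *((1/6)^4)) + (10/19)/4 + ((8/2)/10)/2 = 259.53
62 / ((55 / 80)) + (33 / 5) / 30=49721 / 550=90.40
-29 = -29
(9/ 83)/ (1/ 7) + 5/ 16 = 1423/ 1328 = 1.07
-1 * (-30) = 30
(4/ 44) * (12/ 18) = 0.06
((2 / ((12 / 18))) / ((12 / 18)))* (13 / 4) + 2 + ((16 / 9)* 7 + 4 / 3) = 2189 / 72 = 30.40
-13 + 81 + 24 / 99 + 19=2879 / 33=87.24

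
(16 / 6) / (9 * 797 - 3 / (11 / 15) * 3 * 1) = 11 / 29538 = 0.00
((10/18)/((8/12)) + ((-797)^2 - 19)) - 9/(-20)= 38111477/60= 635191.28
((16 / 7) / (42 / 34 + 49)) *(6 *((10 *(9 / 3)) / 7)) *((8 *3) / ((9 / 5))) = 326400 / 20923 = 15.60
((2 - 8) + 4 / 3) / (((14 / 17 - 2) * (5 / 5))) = 119 / 30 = 3.97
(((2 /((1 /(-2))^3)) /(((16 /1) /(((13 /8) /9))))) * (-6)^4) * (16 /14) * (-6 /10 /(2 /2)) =5616 /35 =160.46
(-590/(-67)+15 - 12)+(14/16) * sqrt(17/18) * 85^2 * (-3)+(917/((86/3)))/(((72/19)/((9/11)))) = 9488311/507056 - 50575 * sqrt(34)/16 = -18412.56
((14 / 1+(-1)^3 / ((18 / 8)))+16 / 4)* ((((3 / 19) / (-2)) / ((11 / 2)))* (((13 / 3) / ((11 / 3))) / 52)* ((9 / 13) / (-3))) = 79 / 59774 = 0.00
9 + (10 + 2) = 21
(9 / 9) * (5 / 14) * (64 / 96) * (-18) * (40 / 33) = -400 / 77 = -5.19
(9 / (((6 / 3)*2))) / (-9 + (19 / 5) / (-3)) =-135 / 616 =-0.22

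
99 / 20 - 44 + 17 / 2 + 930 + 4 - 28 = 17509 / 20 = 875.45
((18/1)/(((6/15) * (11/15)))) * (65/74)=43875/814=53.90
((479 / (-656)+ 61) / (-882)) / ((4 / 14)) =-4393 / 18368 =-0.24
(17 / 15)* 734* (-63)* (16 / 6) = -698768 / 5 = -139753.60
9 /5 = 1.80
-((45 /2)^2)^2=-4100625 /16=-256289.06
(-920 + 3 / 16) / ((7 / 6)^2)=-132453 / 196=-675.78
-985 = -985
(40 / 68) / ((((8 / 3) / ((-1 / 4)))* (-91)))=15 / 24752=0.00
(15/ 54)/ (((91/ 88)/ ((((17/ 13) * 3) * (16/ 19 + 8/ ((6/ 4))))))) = 1316480/ 202293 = 6.51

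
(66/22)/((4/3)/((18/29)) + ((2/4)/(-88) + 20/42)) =99792/87107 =1.15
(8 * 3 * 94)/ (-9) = -752/ 3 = -250.67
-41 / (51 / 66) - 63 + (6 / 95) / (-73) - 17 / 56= -768244207 / 6602120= -116.36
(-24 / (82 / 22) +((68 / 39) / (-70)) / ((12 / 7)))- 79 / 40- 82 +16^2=31769849 / 191880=165.57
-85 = -85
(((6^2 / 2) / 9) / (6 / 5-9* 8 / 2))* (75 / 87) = -125 / 2523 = -0.05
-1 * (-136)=136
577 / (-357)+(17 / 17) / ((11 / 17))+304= 1193530 / 3927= 303.93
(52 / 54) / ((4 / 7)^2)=637 / 216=2.95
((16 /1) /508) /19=4 /2413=0.00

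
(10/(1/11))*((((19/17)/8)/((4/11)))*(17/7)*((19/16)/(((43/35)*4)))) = 24.80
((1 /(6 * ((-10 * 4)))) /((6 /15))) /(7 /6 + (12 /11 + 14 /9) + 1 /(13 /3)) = -0.00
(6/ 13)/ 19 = 6/ 247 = 0.02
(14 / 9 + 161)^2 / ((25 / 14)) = 29965166 / 2025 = 14797.61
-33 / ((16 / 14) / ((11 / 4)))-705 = -784.41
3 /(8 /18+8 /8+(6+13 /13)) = 27 /76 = 0.36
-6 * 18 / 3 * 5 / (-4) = 45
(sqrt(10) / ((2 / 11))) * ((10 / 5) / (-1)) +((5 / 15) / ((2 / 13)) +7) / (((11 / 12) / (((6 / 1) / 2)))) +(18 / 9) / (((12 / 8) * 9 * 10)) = 4052 / 135 - 11 * sqrt(10) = -4.77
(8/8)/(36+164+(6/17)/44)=374/74803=0.00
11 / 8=1.38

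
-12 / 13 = -0.92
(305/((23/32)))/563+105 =1369405/12949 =105.75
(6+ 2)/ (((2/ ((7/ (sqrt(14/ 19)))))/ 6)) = 12 * sqrt(266) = 195.71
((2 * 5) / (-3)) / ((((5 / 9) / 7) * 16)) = -21 / 8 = -2.62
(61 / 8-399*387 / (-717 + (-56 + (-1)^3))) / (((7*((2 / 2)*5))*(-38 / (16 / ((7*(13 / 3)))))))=-4971 / 60515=-0.08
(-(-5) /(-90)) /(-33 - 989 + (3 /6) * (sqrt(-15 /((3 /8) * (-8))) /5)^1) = sqrt(5) /188007111 + 10220 /188007111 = 0.00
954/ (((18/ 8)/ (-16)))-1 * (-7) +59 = -6718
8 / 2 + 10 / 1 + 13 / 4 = 69 / 4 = 17.25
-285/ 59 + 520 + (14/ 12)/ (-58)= 10577047/ 20532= 515.15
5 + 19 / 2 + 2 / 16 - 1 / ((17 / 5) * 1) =1949 / 136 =14.33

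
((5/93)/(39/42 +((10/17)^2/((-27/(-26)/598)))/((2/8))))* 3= 546210/2702277409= 0.00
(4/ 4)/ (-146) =-1/ 146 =-0.01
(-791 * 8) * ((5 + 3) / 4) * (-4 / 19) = 2664.42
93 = 93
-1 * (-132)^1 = 132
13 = 13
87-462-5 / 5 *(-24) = -351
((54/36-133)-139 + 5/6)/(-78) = 809/234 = 3.46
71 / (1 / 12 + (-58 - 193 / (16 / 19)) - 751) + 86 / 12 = 2122199 / 298974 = 7.10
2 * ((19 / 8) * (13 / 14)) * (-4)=-247 / 14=-17.64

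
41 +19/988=2133/52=41.02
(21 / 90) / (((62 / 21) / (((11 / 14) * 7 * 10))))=539 / 124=4.35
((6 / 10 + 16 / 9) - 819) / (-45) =36748 / 2025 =18.15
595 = 595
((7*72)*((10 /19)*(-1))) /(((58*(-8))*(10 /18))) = 567 /551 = 1.03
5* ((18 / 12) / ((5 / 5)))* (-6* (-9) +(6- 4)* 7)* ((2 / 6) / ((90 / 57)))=323 / 3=107.67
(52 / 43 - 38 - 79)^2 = 24790441 / 1849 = 13407.49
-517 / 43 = -12.02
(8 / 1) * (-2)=-16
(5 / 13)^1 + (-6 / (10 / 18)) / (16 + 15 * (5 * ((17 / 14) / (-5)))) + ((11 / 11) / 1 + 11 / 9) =135727 / 18135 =7.48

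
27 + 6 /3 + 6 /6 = 30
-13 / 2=-6.50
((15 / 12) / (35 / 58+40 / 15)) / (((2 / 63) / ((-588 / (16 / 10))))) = -20142675 / 4552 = -4425.02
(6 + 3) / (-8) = -9 / 8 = -1.12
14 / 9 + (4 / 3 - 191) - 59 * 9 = -6472 / 9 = -719.11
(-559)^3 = -174676879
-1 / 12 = -0.08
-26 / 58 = -13 / 29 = -0.45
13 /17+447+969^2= 15969949 /17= 939408.76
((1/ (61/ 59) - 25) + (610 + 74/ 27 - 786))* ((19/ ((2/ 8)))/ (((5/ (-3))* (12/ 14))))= 17286808/ 1647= 10495.94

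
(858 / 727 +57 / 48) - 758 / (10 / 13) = -57173159 / 58160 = -983.03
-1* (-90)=90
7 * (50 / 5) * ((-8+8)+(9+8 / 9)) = 6230 / 9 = 692.22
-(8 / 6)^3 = -64 / 27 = -2.37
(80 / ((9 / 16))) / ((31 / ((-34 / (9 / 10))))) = -435200 / 2511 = -173.32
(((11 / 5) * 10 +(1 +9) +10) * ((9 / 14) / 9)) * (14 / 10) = 21 / 5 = 4.20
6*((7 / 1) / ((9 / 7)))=32.67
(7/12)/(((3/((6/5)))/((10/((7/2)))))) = 2/3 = 0.67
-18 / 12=-3 / 2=-1.50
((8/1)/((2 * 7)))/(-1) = -4/7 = -0.57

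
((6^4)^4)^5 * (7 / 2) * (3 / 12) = 156353671465264922715003417628258073449750051376401525248098304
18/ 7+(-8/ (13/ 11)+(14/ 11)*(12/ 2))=3442/ 1001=3.44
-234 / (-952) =117 / 476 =0.25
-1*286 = -286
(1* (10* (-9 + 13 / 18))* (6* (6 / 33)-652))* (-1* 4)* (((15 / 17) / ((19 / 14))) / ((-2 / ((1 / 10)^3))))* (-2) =-1493576 / 10659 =-140.12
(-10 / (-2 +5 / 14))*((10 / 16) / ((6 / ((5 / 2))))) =875 / 552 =1.59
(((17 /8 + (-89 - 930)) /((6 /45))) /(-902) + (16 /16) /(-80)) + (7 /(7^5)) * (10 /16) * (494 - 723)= 1452416523 /173256160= 8.38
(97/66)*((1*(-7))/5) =-679/330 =-2.06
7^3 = 343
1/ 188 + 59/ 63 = 11155/ 11844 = 0.94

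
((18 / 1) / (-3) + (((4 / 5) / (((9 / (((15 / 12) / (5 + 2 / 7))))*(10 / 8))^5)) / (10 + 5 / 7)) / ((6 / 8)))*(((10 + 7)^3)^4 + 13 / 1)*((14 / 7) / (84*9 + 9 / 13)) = -418683016846759678014135714509384 / 45314413294810996125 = -9239510928296.70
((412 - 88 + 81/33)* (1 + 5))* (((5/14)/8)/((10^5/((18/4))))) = 0.00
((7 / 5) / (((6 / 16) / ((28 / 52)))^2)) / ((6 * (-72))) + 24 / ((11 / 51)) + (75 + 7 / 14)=843691331 / 4517370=186.77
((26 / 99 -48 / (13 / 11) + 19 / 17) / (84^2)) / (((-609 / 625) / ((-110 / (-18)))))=2682578125 / 76922458704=0.03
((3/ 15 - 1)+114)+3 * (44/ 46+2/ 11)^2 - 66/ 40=147780719/ 1280180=115.44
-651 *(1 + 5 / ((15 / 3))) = -1302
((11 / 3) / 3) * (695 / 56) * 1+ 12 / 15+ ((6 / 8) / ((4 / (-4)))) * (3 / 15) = 39863 / 2520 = 15.82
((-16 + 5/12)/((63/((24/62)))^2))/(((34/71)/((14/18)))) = -1562/1634661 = -0.00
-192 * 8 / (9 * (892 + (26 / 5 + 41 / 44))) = -112640 / 592767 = -0.19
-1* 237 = -237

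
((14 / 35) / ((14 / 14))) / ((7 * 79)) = 2 / 2765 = 0.00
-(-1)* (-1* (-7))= 7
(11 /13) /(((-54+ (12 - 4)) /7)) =-77 /598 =-0.13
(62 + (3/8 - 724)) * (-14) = 37051/4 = 9262.75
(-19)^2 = 361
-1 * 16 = -16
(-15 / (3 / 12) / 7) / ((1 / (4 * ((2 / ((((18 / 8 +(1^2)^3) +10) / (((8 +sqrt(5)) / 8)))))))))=-1920 / 371 - 240 * sqrt(5) / 371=-6.62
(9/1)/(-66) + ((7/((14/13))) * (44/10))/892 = -5117/49060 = -0.10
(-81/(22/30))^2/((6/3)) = 1476225/242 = 6100.10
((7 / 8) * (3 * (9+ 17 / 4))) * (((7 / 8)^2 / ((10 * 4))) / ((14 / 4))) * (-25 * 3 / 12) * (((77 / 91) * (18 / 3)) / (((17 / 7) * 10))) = -1799721 / 7241728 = -0.25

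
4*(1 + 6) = 28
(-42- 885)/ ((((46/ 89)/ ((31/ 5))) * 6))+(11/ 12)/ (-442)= -1130457371/ 609960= -1853.33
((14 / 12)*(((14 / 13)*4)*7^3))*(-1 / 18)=-33614 / 351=-95.77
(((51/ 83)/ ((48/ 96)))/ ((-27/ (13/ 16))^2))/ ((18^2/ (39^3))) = 6311981/ 30979584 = 0.20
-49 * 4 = -196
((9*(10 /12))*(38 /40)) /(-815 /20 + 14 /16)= -57 /319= -0.18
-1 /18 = -0.06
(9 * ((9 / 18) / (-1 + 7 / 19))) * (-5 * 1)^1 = 285 / 8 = 35.62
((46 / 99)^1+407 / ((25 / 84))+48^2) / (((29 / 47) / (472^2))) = 95160762901376 / 71775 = 1325820451.43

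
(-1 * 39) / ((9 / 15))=-65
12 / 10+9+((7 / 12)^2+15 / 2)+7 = 18029 / 720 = 25.04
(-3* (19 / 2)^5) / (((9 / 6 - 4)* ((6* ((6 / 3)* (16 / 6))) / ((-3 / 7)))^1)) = -22284891 / 17920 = -1243.58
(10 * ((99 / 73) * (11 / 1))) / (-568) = -5445 / 20732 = -0.26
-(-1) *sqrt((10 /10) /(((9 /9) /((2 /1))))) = sqrt(2) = 1.41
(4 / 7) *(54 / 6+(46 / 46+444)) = 1816 / 7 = 259.43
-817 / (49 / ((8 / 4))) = -1634 / 49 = -33.35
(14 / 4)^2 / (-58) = -49 / 232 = -0.21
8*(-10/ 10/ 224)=-0.04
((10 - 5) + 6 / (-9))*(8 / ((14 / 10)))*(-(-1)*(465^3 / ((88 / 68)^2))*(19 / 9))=2658213691250 / 847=3138386884.59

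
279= 279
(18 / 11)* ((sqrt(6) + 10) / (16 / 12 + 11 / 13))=702* sqrt(6) / 935 + 1404 / 187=9.35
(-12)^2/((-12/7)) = -84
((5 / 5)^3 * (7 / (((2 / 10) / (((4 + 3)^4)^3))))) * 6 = 2906670312210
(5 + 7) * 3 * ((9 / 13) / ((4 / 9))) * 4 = 2916 / 13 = 224.31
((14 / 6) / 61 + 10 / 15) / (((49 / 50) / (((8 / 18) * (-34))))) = -292400 / 26901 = -10.87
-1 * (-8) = 8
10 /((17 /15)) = 8.82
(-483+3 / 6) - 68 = -1101 / 2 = -550.50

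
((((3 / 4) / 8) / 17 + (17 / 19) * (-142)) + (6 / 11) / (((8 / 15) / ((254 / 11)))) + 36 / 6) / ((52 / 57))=-365559549 / 3422848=-106.80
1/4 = 0.25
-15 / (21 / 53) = -265 / 7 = -37.86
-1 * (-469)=469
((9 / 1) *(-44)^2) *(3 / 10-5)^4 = 5313972609 / 625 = 8502356.17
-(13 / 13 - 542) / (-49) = -541 / 49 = -11.04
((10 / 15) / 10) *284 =284 / 15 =18.93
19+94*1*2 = 207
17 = 17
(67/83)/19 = 0.04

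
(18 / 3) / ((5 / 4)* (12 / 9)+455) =9 / 685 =0.01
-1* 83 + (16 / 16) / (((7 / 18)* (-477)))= -30795 / 371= -83.01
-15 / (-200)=0.08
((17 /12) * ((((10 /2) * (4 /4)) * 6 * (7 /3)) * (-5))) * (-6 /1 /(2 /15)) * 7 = 312375 /2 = 156187.50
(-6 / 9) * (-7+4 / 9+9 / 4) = 155 / 54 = 2.87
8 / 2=4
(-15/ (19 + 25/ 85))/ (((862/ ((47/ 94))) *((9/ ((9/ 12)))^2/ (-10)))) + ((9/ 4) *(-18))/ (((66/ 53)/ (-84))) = 407831982403/ 149284608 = 2731.91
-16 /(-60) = 4 /15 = 0.27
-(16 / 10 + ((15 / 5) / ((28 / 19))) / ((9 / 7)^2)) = -1529 / 540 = -2.83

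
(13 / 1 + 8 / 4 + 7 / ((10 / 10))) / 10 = 11 / 5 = 2.20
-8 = -8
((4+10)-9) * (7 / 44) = 35 / 44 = 0.80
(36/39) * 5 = 60/13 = 4.62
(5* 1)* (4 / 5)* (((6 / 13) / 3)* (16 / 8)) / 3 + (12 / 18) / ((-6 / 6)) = -10 / 39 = -0.26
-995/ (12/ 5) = -4975/ 12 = -414.58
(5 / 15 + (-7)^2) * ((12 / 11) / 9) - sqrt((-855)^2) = -84053 / 99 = -849.02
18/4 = 9/2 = 4.50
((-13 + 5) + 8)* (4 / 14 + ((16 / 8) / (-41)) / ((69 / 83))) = 0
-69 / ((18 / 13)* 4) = -12.46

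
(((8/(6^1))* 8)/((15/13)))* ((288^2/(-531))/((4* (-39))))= 8192/885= 9.26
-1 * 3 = -3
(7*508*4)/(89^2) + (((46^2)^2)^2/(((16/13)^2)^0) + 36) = 158797136489464436/7921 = 20047612231973.80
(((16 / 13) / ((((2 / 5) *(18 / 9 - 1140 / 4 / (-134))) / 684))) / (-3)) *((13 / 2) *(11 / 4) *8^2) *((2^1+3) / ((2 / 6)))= -1613145600 / 553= -2917080.65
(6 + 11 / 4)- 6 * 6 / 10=5.15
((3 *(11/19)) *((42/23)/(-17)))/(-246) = 231/304589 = 0.00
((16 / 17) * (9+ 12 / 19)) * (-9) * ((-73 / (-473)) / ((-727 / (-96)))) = -184674816 / 111070333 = -1.66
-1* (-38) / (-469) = -38 / 469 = -0.08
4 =4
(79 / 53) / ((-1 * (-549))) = 79 / 29097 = 0.00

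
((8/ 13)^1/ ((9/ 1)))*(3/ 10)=0.02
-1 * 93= -93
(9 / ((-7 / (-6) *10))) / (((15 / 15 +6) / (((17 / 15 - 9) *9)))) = -9558 / 1225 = -7.80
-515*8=-4120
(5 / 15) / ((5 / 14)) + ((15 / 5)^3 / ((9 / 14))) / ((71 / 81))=52024 / 1065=48.85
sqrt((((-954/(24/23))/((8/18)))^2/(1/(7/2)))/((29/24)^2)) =98739 * sqrt(14)/116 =3184.89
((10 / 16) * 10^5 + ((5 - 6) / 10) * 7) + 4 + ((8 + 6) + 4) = 625213 / 10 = 62521.30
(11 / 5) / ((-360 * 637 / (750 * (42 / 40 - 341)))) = 5753 / 2352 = 2.45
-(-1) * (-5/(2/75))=-375/2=-187.50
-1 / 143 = -0.01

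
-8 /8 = -1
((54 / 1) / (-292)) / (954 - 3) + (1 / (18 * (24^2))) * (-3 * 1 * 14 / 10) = -239747 / 399876480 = -0.00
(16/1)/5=3.20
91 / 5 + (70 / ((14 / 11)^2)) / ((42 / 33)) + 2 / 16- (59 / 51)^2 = 50.94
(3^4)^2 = 6561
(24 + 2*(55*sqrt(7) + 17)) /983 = 58 /983 + 110*sqrt(7) /983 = 0.36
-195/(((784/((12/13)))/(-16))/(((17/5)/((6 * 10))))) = 51/245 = 0.21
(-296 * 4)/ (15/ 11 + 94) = -13024/ 1049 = -12.42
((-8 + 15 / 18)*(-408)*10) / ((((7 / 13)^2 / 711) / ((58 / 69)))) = 67926683760 / 1127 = 60272124.01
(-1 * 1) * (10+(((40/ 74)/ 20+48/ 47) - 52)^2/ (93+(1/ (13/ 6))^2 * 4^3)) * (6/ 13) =-3743539647270/ 236156633011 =-15.85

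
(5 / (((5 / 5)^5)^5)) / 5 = 1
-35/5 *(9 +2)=-77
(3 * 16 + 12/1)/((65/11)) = 132/13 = 10.15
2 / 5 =0.40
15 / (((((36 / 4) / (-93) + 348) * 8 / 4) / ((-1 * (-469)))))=14539 / 1438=10.11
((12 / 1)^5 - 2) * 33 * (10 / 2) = 41056950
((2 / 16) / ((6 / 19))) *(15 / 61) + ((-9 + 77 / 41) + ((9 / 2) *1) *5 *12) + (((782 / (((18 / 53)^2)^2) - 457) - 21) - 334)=15287917056733 / 262544976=58229.71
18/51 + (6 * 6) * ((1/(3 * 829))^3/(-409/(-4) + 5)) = 4399399376930/12464964900531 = 0.35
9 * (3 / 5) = 27 / 5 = 5.40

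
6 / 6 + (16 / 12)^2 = 25 / 9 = 2.78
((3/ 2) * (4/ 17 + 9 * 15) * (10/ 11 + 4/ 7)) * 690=24659910/ 119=207226.13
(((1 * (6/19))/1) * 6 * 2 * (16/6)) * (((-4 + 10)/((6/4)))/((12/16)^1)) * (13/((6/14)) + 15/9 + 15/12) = 1792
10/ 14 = 5/ 7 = 0.71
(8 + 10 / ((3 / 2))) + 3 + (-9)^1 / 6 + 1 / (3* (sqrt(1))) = 33 / 2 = 16.50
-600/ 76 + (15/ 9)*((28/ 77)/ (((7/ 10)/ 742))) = 397850/ 627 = 634.53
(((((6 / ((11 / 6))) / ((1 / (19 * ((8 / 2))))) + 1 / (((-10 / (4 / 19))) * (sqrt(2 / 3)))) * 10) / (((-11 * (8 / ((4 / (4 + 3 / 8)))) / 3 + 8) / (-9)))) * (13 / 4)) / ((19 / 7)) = 3538080 / 3179-4914 * sqrt(6) / 104329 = 1112.84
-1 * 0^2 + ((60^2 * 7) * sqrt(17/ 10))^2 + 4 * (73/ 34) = 18352656146/ 17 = 1079568008.59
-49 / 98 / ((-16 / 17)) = 17 / 32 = 0.53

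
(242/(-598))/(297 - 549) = 121/75348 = 0.00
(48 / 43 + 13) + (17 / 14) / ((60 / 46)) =15.05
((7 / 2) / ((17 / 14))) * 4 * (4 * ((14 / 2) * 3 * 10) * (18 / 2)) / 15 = 98784 / 17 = 5810.82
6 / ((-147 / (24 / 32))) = -3 / 98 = -0.03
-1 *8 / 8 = -1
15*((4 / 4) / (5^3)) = 3 / 25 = 0.12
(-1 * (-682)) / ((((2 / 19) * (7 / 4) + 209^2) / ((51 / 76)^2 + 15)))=10143727 / 42050420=0.24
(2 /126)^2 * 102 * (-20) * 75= -17000 /441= -38.55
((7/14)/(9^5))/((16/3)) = 1/629856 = 0.00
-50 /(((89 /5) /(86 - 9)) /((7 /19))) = -134750 /1691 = -79.69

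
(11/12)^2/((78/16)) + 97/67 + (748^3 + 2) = 19684152099997/47034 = 418508995.62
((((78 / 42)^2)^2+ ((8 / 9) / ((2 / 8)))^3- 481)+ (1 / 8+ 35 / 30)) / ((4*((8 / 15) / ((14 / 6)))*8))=-29606018815 / 512096256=-57.81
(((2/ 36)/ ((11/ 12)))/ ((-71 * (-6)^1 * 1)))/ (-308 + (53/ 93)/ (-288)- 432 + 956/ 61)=-181536/ 924256868909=-0.00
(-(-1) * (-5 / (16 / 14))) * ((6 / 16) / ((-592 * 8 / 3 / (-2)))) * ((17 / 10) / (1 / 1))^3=-309519 / 30310400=-0.01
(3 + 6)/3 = 3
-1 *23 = -23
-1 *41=-41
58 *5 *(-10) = -2900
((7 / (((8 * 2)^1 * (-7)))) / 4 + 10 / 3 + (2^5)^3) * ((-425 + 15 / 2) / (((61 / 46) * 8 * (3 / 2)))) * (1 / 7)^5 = -51.16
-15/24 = -5/8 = -0.62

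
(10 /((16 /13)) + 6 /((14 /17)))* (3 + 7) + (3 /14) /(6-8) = 154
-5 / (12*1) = -5 / 12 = -0.42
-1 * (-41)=41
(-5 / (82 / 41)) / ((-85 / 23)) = 23 / 34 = 0.68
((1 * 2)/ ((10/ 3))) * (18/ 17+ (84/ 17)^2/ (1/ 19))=80622/ 289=278.97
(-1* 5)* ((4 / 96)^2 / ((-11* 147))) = 5 / 931392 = 0.00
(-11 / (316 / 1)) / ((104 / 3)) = -33 / 32864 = -0.00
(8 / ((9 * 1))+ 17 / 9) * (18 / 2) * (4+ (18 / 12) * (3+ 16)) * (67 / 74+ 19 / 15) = 783575 / 444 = 1764.81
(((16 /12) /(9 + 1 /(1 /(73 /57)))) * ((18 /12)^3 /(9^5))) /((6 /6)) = 0.00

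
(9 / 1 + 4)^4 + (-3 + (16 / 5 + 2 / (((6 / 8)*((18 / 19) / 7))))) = 3858422 / 135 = 28580.90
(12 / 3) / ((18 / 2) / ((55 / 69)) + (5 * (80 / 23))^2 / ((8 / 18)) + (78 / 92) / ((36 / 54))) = 0.01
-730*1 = -730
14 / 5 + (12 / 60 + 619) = 622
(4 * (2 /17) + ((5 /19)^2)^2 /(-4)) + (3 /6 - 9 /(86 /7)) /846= 75615510143 /161187789492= 0.47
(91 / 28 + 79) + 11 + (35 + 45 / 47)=129.21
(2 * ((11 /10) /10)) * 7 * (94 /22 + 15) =742 /25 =29.68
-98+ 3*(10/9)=-284/3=-94.67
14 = 14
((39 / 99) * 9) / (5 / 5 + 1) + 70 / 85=971 / 374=2.60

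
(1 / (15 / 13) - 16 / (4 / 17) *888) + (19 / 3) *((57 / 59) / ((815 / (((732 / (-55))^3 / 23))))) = -33332505490826819 / 552009789375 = -60383.90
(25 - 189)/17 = -164/17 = -9.65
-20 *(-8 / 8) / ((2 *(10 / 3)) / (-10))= -30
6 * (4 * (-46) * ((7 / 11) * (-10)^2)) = -772800 / 11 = -70254.55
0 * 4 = 0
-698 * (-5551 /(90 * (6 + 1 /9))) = 1937299 /275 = 7044.72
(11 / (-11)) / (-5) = 1 / 5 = 0.20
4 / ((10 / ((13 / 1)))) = 26 / 5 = 5.20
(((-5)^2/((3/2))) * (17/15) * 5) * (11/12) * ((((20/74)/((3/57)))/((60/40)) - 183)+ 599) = 36311.19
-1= -1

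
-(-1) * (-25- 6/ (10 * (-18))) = -749/ 30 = -24.97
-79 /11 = -7.18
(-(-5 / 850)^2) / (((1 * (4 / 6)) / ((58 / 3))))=-29 / 28900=-0.00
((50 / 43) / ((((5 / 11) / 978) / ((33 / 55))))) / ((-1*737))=-5868 / 2881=-2.04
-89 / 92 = -0.97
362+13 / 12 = 4357 / 12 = 363.08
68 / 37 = 1.84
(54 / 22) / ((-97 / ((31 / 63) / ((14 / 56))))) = -372 / 7469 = -0.05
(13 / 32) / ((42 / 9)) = 39 / 448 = 0.09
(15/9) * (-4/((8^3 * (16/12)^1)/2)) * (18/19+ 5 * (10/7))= -1345/8512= -0.16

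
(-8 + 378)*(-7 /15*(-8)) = 4144 /3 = 1381.33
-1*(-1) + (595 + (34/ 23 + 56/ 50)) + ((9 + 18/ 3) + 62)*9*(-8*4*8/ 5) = -20057726/ 575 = -34883.00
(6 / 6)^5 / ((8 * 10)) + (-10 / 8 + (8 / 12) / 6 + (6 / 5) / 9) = -143 / 144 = -0.99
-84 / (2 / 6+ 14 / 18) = -378 / 5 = -75.60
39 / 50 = 0.78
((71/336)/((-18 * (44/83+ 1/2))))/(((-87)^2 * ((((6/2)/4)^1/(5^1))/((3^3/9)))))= -29465/978490044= -0.00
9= 9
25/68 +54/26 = 2161/884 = 2.44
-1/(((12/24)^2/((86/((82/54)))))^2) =-86266944/1681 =-51318.82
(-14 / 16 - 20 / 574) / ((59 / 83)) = -173387 / 135464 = -1.28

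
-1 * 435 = -435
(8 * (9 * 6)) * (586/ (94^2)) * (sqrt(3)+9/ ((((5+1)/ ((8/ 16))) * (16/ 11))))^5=232340055369543/ 296486961152+2300051014659 * sqrt(3)/ 4632608768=1643.59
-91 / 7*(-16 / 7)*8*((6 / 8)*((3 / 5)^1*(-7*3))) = -11232 / 5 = -2246.40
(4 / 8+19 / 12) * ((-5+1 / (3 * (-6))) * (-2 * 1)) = 2275 / 108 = 21.06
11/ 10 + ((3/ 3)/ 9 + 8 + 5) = 1279/ 90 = 14.21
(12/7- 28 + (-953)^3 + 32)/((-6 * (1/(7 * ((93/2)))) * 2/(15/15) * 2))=187818528169/16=11738658010.56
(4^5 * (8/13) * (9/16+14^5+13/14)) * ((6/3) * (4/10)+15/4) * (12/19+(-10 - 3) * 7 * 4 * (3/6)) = -5313915492608/19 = -279679762768.84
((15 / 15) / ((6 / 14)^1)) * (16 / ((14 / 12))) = 32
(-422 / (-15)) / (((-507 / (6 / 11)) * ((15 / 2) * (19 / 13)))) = -1688 / 611325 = -0.00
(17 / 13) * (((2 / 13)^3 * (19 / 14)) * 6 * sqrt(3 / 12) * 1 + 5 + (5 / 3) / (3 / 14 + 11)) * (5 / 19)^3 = 79478108875 / 645881967003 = 0.12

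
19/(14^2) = 19/196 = 0.10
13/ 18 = 0.72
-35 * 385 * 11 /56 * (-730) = 7728875 /4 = 1932218.75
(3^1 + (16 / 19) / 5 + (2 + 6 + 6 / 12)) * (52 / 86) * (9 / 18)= 28821 / 8170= 3.53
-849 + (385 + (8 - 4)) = -460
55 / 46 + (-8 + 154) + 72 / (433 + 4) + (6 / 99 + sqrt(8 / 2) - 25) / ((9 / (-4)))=40897993 / 259578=157.56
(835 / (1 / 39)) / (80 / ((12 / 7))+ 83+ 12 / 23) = 172845 / 691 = 250.14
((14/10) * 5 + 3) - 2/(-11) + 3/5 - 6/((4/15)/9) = -21089/110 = -191.72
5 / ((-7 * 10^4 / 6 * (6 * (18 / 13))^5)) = -371293 / 34284321792000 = -0.00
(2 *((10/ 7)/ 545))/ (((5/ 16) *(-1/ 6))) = -384/ 3815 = -0.10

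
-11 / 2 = -5.50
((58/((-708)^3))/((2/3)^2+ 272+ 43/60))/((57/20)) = -725/3453611777442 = -0.00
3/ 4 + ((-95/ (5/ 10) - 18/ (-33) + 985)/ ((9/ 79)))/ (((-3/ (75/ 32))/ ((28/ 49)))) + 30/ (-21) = -5762329/ 1848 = -3118.14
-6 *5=-30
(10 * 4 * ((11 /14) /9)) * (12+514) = 115720 /63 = 1836.83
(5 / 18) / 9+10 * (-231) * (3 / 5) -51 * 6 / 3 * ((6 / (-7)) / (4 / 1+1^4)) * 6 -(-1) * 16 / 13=-1279.82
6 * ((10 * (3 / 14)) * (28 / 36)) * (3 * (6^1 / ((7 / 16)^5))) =188743680 / 16807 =11230.06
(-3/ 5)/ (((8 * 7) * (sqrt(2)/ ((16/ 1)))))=-3 * sqrt(2)/ 35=-0.12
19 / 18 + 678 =12223 / 18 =679.06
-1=-1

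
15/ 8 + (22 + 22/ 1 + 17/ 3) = 1237/ 24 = 51.54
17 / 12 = 1.42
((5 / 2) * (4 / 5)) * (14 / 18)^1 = 14 / 9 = 1.56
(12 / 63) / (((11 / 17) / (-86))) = -5848 / 231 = -25.32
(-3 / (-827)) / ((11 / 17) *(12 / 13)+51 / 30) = 6630 / 4198679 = 0.00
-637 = -637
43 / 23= 1.87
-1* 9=-9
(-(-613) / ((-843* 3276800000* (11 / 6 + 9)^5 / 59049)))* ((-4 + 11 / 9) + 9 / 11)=31600013301 / 183626666080000000000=0.00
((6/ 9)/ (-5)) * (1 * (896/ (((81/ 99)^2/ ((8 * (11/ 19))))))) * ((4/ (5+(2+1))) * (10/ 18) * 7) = -66784256/ 41553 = -1607.21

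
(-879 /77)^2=130.32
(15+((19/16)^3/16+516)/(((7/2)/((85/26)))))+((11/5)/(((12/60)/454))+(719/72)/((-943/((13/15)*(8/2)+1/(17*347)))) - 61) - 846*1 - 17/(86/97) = 879106600795993918343/192581087987957760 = 4564.86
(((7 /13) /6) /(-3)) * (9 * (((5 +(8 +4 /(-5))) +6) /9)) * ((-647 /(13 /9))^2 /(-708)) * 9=553819707 /398840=1388.58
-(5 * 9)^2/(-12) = 675/4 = 168.75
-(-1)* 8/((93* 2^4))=1/186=0.01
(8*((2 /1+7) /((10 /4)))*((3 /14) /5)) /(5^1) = 216 /875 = 0.25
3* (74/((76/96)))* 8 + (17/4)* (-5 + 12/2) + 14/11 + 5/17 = 31965421/14212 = 2249.19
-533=-533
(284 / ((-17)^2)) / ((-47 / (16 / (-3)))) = 4544 / 40749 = 0.11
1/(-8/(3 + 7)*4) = -5/16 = -0.31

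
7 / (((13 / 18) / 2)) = 252 / 13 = 19.38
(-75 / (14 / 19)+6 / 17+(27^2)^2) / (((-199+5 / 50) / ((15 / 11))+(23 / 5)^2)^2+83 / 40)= 4215293900 / 123380509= 34.16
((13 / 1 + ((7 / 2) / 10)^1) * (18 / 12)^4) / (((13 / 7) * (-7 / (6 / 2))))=-64881 / 4160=-15.60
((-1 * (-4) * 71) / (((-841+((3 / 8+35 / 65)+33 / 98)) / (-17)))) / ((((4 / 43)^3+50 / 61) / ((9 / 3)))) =21.02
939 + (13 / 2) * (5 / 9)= 942.61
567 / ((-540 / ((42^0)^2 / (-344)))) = 21 / 6880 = 0.00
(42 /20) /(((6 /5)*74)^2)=35 /131424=0.00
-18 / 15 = -6 / 5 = -1.20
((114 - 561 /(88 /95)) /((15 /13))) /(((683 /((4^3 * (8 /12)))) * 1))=-90896 /3415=-26.62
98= 98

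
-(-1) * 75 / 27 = 25 / 9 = 2.78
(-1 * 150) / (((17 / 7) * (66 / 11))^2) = -1225 / 1734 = -0.71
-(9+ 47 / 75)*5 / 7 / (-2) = 361 / 105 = 3.44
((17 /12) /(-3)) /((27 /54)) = -17 /18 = -0.94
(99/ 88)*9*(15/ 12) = 405/ 32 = 12.66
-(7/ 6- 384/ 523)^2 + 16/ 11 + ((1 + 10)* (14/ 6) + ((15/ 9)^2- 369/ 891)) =3173468665/ 108317484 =29.30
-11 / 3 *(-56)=616 / 3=205.33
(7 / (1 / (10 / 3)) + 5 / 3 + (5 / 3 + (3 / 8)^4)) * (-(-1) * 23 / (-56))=-7542229 / 688128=-10.96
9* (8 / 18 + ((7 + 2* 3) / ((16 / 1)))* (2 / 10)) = 437 / 80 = 5.46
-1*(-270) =270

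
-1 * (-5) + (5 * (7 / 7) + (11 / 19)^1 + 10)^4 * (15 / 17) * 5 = 575753336485 / 2215457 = 259880.17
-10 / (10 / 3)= -3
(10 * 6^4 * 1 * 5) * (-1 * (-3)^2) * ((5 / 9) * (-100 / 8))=4050000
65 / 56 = 1.16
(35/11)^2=1225/121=10.12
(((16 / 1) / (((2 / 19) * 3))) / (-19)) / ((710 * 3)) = -0.00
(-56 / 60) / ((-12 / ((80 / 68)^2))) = 280 / 2601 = 0.11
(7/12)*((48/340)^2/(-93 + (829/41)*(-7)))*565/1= -97293/3473780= -0.03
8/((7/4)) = 4.57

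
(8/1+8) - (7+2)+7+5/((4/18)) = 73/2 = 36.50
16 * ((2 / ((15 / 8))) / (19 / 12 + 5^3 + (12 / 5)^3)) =25600 / 210611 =0.12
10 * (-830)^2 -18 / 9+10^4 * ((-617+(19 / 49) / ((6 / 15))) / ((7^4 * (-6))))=2431602104606 / 352947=6889425.62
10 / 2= 5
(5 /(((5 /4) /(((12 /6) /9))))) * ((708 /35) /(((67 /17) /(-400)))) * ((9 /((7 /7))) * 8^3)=-3943956480 /469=-8409288.87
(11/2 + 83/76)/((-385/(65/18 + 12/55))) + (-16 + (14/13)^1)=-1881455461/125525400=-14.99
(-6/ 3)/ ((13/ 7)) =-14/ 13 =-1.08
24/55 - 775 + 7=-767.56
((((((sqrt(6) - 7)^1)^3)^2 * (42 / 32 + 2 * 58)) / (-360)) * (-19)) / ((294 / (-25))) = -64267400725 / 338688 + 203100785 * sqrt(6) / 2688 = -4674.65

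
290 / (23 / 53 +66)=15370 / 3521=4.37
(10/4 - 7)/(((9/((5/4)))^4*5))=-125/373248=-0.00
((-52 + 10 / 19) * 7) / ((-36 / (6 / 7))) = 8.58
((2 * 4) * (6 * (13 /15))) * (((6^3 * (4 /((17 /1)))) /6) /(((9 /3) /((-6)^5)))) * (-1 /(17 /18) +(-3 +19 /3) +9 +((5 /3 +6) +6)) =-32917487616 /1445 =-22780268.25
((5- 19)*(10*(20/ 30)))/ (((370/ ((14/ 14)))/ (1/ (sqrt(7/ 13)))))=-4*sqrt(91)/ 111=-0.34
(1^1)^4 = 1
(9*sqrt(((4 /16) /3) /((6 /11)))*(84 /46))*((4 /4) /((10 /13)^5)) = 23391459*sqrt(22) /4600000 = 23.85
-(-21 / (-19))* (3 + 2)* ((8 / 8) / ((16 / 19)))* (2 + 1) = -315 / 16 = -19.69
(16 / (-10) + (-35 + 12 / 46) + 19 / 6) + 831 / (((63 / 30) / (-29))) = -55587923 / 4830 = -11508.89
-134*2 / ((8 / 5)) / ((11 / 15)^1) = -228.41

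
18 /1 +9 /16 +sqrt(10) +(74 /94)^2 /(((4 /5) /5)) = sqrt(10) +792973 /35344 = 25.60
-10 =-10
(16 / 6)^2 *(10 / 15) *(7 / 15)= 896 / 405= 2.21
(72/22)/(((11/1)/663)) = 23868/121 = 197.26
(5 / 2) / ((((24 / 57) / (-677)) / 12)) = -192945 / 4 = -48236.25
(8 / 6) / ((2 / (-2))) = -4 / 3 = -1.33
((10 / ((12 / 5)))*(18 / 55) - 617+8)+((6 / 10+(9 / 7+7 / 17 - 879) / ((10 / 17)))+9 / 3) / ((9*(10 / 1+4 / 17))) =-752175569 / 1205820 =-623.79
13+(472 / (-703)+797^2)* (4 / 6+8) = 3870121749 / 703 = 5505151.85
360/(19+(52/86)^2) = 665640/35807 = 18.59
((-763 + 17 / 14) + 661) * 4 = -2822 / 7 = -403.14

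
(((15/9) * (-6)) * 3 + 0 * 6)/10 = -3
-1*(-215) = 215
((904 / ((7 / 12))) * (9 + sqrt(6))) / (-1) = -97632 / 7 -10848 * sqrt(6) / 7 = -17743.44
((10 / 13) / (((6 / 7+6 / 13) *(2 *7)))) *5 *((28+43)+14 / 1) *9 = 1275 / 8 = 159.38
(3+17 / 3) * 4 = 104 / 3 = 34.67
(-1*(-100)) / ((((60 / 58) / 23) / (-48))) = -106720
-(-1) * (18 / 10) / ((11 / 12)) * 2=216 / 55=3.93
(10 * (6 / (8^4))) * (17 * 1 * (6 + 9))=3825 / 1024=3.74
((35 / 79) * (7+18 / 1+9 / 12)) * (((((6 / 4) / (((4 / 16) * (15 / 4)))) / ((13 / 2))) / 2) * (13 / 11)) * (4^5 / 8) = 184576 / 869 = 212.40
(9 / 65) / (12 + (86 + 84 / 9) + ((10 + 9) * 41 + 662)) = 27 / 301925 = 0.00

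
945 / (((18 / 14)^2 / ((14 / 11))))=24010 / 33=727.58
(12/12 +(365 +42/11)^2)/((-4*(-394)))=86.31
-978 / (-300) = 3.26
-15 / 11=-1.36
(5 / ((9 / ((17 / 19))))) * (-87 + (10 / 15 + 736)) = 322.93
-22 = -22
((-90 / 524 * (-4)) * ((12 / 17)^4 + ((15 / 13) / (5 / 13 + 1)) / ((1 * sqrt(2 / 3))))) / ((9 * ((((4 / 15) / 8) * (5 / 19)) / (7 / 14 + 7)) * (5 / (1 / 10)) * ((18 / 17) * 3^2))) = 21888 / 643603 + 1615 * sqrt(6) / 28296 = 0.17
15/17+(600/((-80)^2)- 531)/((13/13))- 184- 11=-394413/544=-725.02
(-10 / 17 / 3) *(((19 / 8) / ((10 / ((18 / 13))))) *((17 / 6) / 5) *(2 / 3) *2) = -19 / 390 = -0.05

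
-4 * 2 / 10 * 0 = 0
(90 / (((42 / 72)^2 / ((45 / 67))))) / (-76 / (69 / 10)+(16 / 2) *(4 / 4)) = -2515050 / 42679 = -58.93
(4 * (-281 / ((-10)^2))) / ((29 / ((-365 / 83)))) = 20513 / 12035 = 1.70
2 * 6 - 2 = 10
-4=-4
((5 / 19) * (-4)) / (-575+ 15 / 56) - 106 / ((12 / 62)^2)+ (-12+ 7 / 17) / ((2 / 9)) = -53924459155 / 18712359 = -2881.76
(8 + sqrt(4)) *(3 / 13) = 30 / 13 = 2.31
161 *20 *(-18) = -57960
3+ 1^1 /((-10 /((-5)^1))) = 7 /2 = 3.50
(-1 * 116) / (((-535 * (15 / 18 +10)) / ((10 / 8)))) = 174 / 6955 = 0.03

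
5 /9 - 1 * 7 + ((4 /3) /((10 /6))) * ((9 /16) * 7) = -593 /180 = -3.29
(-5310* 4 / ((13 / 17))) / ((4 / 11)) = -992970 / 13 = -76382.31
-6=-6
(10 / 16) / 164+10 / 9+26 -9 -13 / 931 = 18.10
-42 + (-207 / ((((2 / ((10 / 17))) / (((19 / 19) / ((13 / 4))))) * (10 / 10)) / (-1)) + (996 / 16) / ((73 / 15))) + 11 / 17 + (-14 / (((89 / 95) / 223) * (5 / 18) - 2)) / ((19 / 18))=-31414554043 / 9837451676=-3.19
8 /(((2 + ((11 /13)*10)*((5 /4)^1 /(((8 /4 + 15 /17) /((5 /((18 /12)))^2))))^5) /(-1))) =-216838452716613 /595849917315815872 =-0.00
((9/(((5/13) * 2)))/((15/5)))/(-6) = -13/20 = -0.65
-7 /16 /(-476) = 1 /1088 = 0.00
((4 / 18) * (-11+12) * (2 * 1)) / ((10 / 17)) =34 / 45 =0.76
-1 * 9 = -9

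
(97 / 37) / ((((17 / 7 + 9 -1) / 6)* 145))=4074 / 391645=0.01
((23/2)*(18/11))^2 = 42849/121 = 354.12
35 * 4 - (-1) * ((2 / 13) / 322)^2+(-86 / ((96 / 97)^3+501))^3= 58969603189311985403552444541072721 / 421226581099316931062793720290421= 139.99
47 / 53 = 0.89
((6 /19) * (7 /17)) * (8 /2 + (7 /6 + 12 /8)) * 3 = 840 /323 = 2.60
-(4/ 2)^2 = -4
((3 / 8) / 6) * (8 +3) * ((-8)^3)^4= 47244640256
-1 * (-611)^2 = -373321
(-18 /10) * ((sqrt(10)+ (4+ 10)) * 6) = -756 /5 -54 * sqrt(10) /5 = -185.35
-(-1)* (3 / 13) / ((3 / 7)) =0.54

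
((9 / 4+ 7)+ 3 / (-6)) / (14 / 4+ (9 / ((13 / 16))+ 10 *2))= 455 / 1798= 0.25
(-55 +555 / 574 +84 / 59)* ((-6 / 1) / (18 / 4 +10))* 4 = 42760056 / 491057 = 87.08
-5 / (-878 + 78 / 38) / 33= 95 / 549219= 0.00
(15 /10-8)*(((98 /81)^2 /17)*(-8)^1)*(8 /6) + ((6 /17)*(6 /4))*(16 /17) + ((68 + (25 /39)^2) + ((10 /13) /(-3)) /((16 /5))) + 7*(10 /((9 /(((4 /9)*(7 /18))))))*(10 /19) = 11033272252681 /146123285256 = 75.51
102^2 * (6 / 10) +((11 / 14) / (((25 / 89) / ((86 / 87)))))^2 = 1448764378909 / 231800625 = 6250.05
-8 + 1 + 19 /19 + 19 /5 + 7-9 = -21 /5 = -4.20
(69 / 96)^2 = 529 / 1024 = 0.52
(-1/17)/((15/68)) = -4/15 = -0.27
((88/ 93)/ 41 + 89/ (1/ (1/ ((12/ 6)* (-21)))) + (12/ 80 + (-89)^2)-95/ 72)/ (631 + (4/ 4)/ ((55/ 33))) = 25359870463/ 2022964272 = 12.54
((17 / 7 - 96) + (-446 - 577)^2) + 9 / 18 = 14650103 / 14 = 1046435.93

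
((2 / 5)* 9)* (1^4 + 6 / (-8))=9 / 10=0.90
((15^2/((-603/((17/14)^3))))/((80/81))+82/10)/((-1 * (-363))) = 0.02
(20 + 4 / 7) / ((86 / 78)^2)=16.92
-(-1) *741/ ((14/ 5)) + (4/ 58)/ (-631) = 264.64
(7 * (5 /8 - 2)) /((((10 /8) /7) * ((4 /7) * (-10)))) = 3773 /400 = 9.43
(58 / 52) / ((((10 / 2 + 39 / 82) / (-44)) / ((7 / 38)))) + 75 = 8134619 / 110903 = 73.35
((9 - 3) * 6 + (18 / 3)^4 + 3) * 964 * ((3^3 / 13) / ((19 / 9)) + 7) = 2537845680 / 247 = 10274678.87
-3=-3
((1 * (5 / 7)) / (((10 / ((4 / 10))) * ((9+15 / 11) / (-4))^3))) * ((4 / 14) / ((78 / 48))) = -170368 / 589839705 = -0.00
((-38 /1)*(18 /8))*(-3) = 513 /2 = 256.50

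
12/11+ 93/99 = 67/33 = 2.03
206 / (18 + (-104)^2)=103 / 5417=0.02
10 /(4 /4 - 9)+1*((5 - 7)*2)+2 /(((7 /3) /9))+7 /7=97 /28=3.46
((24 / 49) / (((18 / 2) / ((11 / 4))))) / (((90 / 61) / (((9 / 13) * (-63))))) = -2013 / 455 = -4.42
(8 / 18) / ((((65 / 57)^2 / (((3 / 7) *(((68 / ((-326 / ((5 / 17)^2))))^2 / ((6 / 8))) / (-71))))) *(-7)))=577600 / 4514547064391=0.00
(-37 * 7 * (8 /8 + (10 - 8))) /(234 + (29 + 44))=-777 /307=-2.53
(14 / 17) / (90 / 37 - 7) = -518 / 2873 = -0.18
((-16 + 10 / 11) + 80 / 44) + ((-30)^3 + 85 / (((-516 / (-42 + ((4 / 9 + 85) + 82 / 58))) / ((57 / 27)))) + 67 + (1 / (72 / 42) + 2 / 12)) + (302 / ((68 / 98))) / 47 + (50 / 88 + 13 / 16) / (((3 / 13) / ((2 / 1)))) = -573981771235595 / 21306012552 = -26939.90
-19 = -19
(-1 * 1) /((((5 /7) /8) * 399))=-8 /285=-0.03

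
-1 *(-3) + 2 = 5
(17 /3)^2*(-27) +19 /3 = -2582 /3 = -860.67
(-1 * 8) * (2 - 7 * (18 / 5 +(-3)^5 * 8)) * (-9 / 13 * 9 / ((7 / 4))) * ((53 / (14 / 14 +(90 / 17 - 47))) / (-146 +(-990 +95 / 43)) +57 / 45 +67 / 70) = 12848517850275936 / 14923970425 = 860931.61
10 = 10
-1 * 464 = -464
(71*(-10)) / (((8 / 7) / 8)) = -4970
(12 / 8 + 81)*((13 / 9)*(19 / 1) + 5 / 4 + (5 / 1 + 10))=86515 / 24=3604.79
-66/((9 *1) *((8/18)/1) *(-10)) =33/20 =1.65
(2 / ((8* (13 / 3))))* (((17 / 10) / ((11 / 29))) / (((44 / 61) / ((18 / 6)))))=270657 / 251680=1.08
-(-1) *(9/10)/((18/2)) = 1/10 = 0.10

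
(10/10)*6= 6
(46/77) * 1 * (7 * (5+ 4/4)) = 276/11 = 25.09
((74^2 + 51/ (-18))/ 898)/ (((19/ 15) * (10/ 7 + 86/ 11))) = 12643015/ 24296288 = 0.52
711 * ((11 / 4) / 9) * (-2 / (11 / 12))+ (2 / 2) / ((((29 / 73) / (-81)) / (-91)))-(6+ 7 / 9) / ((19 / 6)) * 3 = 9958865 / 551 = 18074.17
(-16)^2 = 256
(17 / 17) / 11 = 1 / 11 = 0.09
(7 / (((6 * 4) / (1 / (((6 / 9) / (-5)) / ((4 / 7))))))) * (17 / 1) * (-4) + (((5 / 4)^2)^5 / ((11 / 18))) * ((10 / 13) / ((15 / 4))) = 825886955 / 9371648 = 88.13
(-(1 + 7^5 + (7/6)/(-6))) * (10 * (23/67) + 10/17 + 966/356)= -48597863561/429336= -113193.08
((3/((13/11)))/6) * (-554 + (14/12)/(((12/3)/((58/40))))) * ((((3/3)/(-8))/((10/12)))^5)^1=236753847/13312000000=0.02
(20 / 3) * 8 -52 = 4 / 3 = 1.33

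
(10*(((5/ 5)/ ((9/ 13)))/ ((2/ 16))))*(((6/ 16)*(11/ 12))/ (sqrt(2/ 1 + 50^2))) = 715*sqrt(278)/ 15012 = 0.79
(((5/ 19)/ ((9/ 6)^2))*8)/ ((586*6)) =40/ 150309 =0.00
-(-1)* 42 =42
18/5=3.60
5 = 5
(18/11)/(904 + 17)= 6/3377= 0.00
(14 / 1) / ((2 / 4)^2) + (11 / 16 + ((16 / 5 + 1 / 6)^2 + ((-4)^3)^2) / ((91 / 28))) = 61798591 / 46800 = 1320.48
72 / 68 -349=-5915 / 17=-347.94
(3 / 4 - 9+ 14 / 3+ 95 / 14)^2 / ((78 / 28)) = 72361 / 19656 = 3.68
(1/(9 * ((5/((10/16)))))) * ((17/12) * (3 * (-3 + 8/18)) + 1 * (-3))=-499/2592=-0.19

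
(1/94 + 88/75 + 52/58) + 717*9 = 1319741213/204450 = 6455.08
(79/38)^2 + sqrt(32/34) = 4 *sqrt(17)/17 + 6241/1444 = 5.29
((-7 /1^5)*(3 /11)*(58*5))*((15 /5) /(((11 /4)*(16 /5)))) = -45675 /242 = -188.74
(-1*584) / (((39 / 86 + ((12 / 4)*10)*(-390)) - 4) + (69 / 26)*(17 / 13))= 0.05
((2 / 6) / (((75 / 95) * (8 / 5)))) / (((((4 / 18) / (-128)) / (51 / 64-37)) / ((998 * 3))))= 65902431 / 4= 16475607.75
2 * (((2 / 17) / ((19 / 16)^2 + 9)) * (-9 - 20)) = -29696 / 45305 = -0.66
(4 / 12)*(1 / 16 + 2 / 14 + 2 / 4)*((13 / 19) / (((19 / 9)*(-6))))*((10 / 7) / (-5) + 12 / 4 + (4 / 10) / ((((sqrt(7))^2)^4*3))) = -0.03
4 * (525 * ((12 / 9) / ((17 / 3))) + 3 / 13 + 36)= 141228 / 221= 639.04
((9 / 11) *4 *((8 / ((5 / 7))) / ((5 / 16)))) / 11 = 32256 / 3025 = 10.66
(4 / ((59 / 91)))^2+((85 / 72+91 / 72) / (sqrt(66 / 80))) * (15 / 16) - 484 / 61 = 5 * sqrt(330) / 36+6397452 / 212341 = 32.65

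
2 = 2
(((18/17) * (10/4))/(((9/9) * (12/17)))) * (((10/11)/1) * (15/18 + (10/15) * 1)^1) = 225/44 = 5.11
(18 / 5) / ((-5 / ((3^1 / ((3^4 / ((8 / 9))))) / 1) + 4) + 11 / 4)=-16 / 645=-0.02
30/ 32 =15/ 16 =0.94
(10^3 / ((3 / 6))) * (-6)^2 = 72000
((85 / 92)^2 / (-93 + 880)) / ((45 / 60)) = 0.00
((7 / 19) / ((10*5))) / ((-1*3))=-7 / 2850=-0.00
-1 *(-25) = 25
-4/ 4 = -1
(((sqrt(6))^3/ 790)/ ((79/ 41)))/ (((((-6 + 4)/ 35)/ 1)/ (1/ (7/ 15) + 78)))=-69003*sqrt(6)/ 12482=-13.54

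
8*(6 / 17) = 48 / 17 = 2.82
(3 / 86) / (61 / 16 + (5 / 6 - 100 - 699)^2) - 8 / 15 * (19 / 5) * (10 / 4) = -299801849404 / 59171418285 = -5.07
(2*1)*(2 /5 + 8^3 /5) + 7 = 1063 /5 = 212.60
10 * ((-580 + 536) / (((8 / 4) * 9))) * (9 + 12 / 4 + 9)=-1540 / 3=-513.33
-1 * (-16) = 16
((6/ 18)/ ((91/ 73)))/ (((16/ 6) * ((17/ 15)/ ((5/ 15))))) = 0.03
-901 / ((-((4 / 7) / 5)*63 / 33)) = 49555 / 12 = 4129.58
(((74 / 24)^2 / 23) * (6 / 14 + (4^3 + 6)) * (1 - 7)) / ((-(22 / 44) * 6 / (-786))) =-88414127 / 1932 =-45763.01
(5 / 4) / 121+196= 196.01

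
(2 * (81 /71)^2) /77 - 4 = -1539506 /388157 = -3.97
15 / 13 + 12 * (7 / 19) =1377 / 247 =5.57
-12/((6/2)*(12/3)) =-1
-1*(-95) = 95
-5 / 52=-0.10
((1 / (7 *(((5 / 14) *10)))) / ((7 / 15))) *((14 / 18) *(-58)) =-58 / 15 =-3.87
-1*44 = -44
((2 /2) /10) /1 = 1 /10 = 0.10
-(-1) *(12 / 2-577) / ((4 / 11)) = -6281 / 4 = -1570.25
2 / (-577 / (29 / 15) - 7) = -29 / 4429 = -0.01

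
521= 521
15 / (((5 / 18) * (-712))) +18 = 6381 / 356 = 17.92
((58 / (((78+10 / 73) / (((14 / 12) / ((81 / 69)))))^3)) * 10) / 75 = 3869552099 / 243181959644160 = 0.00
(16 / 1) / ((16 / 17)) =17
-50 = -50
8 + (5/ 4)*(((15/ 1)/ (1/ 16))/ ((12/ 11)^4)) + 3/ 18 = 380137/ 1728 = 219.99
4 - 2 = 2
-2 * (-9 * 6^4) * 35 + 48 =816528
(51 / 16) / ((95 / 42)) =1071 / 760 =1.41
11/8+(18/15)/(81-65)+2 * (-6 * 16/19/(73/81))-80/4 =-825617/27740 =-29.76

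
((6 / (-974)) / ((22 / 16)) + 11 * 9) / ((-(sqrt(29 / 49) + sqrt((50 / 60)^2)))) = -779568930 / 969617 + 133640388 * sqrt(29) / 969617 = -61.77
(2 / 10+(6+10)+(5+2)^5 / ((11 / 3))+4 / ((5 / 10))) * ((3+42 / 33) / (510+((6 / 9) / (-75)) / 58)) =15544497060 / 402657629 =38.60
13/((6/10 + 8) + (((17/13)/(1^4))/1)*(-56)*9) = -845/42281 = -0.02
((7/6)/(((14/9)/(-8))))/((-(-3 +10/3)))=18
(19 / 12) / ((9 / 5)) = 95 / 108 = 0.88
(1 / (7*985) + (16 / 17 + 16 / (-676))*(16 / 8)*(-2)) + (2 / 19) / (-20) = -2766486133 / 752754730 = -3.68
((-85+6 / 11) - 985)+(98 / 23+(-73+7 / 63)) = -2591414 / 2277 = -1138.08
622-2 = 620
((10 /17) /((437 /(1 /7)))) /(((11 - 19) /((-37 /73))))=185 /15184876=0.00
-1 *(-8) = 8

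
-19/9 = -2.11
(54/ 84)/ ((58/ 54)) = 243/ 406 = 0.60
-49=-49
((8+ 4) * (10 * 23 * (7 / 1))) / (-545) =-3864 / 109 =-35.45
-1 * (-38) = 38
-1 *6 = -6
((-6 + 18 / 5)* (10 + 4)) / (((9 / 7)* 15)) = -392 / 225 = -1.74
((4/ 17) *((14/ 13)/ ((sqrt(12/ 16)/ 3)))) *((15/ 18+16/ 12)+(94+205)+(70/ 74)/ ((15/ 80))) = 3806824 *sqrt(3)/ 24531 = 268.79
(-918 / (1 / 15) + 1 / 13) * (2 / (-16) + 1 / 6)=-179009 / 312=-573.75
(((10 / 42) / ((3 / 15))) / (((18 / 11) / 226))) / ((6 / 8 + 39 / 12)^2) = 10.28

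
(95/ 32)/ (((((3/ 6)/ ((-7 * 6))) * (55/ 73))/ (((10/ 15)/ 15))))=-9709/ 660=-14.71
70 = 70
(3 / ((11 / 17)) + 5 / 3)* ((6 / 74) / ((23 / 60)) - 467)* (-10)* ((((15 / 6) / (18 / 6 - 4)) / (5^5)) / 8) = -10328162 / 3510375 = -2.94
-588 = -588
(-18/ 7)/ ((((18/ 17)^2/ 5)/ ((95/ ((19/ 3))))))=-7225/ 42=-172.02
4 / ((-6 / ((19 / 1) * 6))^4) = 521284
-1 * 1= -1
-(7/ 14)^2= -1/ 4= -0.25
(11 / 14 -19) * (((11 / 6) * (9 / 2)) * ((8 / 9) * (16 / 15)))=-142.48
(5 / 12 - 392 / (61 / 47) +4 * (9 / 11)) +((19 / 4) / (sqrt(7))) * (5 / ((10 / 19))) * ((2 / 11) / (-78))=-2402261 / 8052 - 361 * sqrt(7) / 24024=-298.38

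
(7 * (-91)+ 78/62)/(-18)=9854/279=35.32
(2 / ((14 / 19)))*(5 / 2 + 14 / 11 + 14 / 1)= 7429 / 154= 48.24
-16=-16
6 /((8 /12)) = 9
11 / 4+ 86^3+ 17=2544303 / 4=636075.75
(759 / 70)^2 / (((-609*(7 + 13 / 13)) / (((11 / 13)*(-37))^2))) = -31809080523 / 1344834400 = -23.65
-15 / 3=-5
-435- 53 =-488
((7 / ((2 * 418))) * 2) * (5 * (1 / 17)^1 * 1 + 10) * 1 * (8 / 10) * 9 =4410 / 3553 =1.24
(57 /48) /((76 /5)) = 5 /64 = 0.08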